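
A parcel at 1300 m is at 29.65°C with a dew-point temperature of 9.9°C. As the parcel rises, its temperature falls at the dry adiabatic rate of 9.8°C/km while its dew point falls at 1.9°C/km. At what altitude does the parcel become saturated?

T and T_d converge at 9.8 − 1.9 = 7.9°C per km
Height above start = (29.65 − 9.9) / 7.9 = 2.5 km
LCL altitude = 1300 m + 2500 m = 3800 m

3800 m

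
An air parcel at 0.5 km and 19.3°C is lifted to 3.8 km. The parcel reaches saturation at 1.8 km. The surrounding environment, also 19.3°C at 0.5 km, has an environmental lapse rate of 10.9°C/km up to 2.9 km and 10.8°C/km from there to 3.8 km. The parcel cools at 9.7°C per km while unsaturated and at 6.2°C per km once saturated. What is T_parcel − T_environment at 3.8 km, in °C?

+10.87°C (parcel warmer than environment)

Parcel:
  From 500 m to 1800 m (dry): cools by 9.7 × 1.3 = 12.61°C, giving 6.69°C.
  From 1800 m to 3800 m (saturated): cools by 6.2 × 2 = 12.4°C, giving -5.71°C.
Environment:
  From 500 m to 2900 m (environment, lower layer): cools by 10.9 × 2.4 = 26.16°C, giving -6.86°C.
  From 2900 m to 3800 m (environment, upper layer): cools by 10.8 × 0.9 = 9.72°C, giving -16.58°C.
T_parcel − T_env = -5.71 − (-16.58) = +10.87°C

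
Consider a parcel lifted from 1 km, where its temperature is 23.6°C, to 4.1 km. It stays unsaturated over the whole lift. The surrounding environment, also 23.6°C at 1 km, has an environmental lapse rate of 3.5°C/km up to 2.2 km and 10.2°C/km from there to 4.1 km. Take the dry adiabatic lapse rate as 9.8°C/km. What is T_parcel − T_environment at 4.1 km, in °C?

Parcel:
  1000 → 4100 m (dry, 9.8°C/km): ΔT = -9.8 × 3.1 = -30.38°C → T = -6.78°C
Environment:
  1000 → 2200 m (environment, lower layer, 3.5°C/km): ΔT = -3.5 × 1.2 = -4.2°C → T = 19.4°C
  2200 → 4100 m (environment, upper layer, 10.2°C/km): ΔT = -10.2 × 1.9 = -19.38°C → T = 0.02°C
T_parcel − T_env = -6.78 − 0.02 = -6.8°C

-6.8°C (parcel cooler than environment)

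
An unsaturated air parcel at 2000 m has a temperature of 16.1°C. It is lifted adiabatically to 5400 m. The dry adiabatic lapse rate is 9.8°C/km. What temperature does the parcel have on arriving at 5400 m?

-17.22°C

2000 → 5400 m (dry adiabatic, 9.8°C/km): ΔT = -9.8 × 3.4 = -33.32°C → T = -17.22°C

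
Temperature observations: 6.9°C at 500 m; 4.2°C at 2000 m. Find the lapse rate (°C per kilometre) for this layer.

Γ = −ΔT/Δz = (6.9 − 4.2) / (2000 − 500) m
  = 2.7°C / 1.5 km = 1.8°C/km

1.8°C/km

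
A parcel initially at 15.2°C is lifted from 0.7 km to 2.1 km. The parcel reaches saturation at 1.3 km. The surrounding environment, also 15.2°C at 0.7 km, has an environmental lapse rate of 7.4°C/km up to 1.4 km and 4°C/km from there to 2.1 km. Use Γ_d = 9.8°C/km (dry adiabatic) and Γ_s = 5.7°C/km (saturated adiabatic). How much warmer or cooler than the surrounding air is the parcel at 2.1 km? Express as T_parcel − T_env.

-2.46°C (parcel cooler than environment)

Parcel:
  Dry to 1300 m: -9.8 × 0.6 km = -5.88°C, so T = 9.32°C.
  Saturated to 2100 m: -5.7 × 0.8 km = -4.56°C, so T = 4.76°C.
Environment:
  Environment, lower layer to 1400 m: -7.4 × 0.7 km = -5.18°C, so T = 10.02°C.
  Environment, upper layer to 2100 m: -4 × 0.7 km = -2.8°C, so T = 7.22°C.
T_parcel − T_env = 4.76 − 7.22 = -2.46°C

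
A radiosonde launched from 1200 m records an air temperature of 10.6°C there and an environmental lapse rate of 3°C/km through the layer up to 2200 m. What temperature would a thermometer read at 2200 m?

From 1200 m to 2200 m (environmental): cools by 3 × 1 = 3°C, giving 7.6°C.

7.6°C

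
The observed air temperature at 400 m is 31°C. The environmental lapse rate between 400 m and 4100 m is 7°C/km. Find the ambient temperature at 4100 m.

400 → 4100 m (environmental, 7°C/km): ΔT = -7 × 3.7 = -25.9°C → T = 5.1°C

5.1°C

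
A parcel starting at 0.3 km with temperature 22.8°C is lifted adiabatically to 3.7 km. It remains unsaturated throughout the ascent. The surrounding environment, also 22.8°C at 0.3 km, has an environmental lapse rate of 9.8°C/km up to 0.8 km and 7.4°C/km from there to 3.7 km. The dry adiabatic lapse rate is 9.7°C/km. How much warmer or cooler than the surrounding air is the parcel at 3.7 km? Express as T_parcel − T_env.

-6.62°C (parcel cooler than environment)

Parcel:
  Dry to 3700 m: -9.7 × 3.4 km = -32.98°C, so T = -10.18°C.
Environment:
  Environment, lower layer to 800 m: -9.8 × 0.5 km = -4.9°C, so T = 17.9°C.
  Environment, upper layer to 3700 m: -7.4 × 2.9 km = -21.46°C, so T = -3.56°C.
T_parcel − T_env = -10.18 − (-3.56) = -6.62°C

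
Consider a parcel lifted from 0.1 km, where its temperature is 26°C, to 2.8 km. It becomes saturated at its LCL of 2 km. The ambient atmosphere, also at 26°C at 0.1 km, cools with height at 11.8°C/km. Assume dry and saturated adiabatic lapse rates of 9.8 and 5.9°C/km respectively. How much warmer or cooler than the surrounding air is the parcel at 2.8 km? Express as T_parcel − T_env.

+8.52°C (parcel warmer than environment)

Parcel:
  From 100 m to 2000 m (dry): cools by 9.8 × 1.9 = 18.62°C, giving 7.38°C.
  From 2000 m to 2800 m (saturated): cools by 5.9 × 0.8 = 4.72°C, giving 2.66°C.
Environment:
  From 100 m to 2800 m (environment): cools by 11.8 × 2.7 = 31.86°C, giving -5.86°C.
T_parcel − T_env = 2.66 − (-5.86) = +8.52°C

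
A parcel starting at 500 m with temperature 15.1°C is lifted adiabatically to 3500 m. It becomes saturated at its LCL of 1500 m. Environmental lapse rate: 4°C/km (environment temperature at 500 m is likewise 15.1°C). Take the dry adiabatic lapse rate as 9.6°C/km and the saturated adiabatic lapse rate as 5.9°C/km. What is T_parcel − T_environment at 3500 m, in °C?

Parcel:
  500 → 1500 m (dry, 9.6°C/km): ΔT = -9.6 × 1 = -9.6°C → T = 5.5°C
  1500 → 3500 m (saturated, 5.9°C/km): ΔT = -5.9 × 2 = -11.8°C → T = -6.3°C
Environment:
  500 → 3500 m (environment, 4°C/km): ΔT = -4 × 3 = -12°C → T = 3.1°C
T_parcel − T_env = -6.3 − 3.1 = -9.4°C

-9.4°C (parcel cooler than environment)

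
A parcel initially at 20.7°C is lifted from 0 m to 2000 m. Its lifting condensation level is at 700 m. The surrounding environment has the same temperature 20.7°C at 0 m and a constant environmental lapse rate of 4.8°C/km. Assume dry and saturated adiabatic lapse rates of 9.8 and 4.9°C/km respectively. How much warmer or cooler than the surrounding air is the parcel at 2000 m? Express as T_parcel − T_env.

Parcel:
  From 0 m to 700 m (dry): cools by 9.8 × 0.7 = 6.86°C, giving 13.84°C.
  From 700 m to 2000 m (saturated): cools by 4.9 × 1.3 = 6.37°C, giving 7.47°C.
Environment:
  From 0 m to 2000 m (environment): cools by 4.8 × 2 = 9.6°C, giving 11.1°C.
T_parcel − T_env = 7.47 − 11.1 = -3.63°C

-3.63°C (parcel cooler than environment)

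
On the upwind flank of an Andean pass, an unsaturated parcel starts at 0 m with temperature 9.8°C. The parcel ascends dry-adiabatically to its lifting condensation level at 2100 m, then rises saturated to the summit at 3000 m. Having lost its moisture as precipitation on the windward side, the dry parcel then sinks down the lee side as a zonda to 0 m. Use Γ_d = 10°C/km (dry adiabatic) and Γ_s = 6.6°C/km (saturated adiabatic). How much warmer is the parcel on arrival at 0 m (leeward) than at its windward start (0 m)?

From 0 m to 2100 m (dry): cools by 10 × 2.1 = 21°C, giving -11.2°C.
From 2100 m to 3000 m (saturated): cools by 6.6 × 0.9 = 5.94°C, giving -17.14°C.
From 3000 m to 0 m (dry descent): warms by 10 × 3 = 30°C, giving 12.86°C.
Net change vs windward start: 12.86 − 9.8 = +3.06°C

+3.06°C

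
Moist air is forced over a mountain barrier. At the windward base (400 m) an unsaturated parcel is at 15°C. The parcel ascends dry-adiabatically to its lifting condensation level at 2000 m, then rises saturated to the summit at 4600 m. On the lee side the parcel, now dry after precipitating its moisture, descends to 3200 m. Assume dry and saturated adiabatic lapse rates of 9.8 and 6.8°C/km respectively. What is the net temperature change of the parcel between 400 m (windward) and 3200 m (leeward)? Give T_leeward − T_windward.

-19.64°C

From 400 m to 2000 m (dry): cools by 9.8 × 1.6 = 15.68°C, giving -0.68°C.
From 2000 m to 4600 m (saturated): cools by 6.8 × 2.6 = 17.68°C, giving -18.36°C.
From 4600 m to 3200 m (dry descent): warms by 9.8 × 1.4 = 13.72°C, giving -4.64°C.
Net change vs windward start: -4.64 − 15 = -19.64°C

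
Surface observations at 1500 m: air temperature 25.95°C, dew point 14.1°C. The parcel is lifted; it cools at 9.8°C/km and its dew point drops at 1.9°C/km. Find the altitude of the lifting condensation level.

3000 m

T and T_d converge at 9.8 − 1.9 = 7.9°C per km
Height above start = (25.95 − 14.1) / 7.9 = 1.5 km
LCL altitude = 1500 m + 1500 m = 3000 m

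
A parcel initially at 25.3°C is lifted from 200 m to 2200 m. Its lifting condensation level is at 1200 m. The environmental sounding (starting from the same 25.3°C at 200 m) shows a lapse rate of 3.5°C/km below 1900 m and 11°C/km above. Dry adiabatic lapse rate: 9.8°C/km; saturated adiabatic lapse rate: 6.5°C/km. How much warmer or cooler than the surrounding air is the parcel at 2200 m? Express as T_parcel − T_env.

-7.05°C (parcel cooler than environment)

Parcel:
  Dry to 1200 m: -9.8 × 1 km = -9.8°C, so T = 15.5°C.
  Saturated to 2200 m: -6.5 × 1 km = -6.5°C, so T = 9°C.
Environment:
  Environment, lower layer to 1900 m: -3.5 × 1.7 km = -5.95°C, so T = 19.35°C.
  Environment, upper layer to 2200 m: -11 × 0.3 km = -3.3°C, so T = 16.05°C.
T_parcel − T_env = 9 − 16.05 = -7.05°C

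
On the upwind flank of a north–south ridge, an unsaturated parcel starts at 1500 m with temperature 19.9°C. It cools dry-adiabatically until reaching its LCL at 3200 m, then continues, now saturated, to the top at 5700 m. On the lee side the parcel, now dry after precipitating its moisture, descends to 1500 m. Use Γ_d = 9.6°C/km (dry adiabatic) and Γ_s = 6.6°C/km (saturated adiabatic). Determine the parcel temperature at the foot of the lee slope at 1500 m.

27.4°C

1500 → 3200 m (dry, 9.6°C/km): ΔT = -9.6 × 1.7 = -16.32°C → T = 3.58°C
3200 → 5700 m (saturated, 6.6°C/km): ΔT = -6.6 × 2.5 = -16.5°C → T = -12.92°C
5700 → 1500 m (dry descent, 9.6°C/km): ΔT = +9.6 × 4.2 = +40.32°C → T = 27.4°C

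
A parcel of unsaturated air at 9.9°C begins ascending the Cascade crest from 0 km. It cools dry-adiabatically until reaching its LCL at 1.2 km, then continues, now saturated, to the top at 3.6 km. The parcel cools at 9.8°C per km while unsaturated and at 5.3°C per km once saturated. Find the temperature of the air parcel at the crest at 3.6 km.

From 0 m to 1200 m (dry): cools by 9.8 × 1.2 = 11.76°C, giving -1.86°C.
From 1200 m to 3600 m (saturated): cools by 5.3 × 2.4 = 12.72°C, giving -14.58°C.

-14.58°C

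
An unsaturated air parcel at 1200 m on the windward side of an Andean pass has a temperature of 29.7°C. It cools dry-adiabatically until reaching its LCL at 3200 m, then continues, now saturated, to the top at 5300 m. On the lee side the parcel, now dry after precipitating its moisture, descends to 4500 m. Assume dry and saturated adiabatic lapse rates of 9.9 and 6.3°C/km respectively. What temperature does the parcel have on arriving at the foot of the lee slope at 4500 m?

4.59°C

From 1200 m to 3200 m (dry): cools by 9.9 × 2 = 19.8°C, giving 9.9°C.
From 3200 m to 5300 m (saturated): cools by 6.3 × 2.1 = 13.23°C, giving -3.33°C.
From 5300 m to 4500 m (dry descent): warms by 9.9 × 0.8 = 7.92°C, giving 4.59°C.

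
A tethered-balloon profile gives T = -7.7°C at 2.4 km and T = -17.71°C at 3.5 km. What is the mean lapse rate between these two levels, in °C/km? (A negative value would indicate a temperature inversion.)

9.1°C/km

Γ = −ΔT/Δz = (-7.7 − (-17.71)) / (3500 − 2400) m
  = 10.01°C / 1.1 km = 9.1°C/km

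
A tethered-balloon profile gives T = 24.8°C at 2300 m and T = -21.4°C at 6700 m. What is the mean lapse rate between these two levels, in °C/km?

Γ = −ΔT/Δz = (24.8 − (-21.4)) / (6700 − 2300) m
  = 46.2°C / 4.4 km = 10.5°C/km

10.5°C/km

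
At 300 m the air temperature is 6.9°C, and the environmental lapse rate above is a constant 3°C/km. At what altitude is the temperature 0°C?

Height above start = (6.9 − 0) / 3 = 2.3 km
Altitude = 300 m + 2300 m = 2600 m

2600 m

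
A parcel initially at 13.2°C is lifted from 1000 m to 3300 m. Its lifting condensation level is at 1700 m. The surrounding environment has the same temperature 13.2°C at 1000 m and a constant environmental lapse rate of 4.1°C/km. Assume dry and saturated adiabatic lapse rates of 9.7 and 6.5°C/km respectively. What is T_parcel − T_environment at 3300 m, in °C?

Parcel:
  1000–1700 m, dry: Δz = 0.7 km ⇒ ΔT = -6.79°C; T = 6.41°C
  1700–3300 m, saturated: Δz = 1.6 km ⇒ ΔT = -10.4°C; T = -3.99°C
Environment:
  1000–3300 m, environment: Δz = 2.3 km ⇒ ΔT = -9.43°C; T = 3.77°C
T_parcel − T_env = -3.99 − 3.77 = -7.76°C

-7.76°C (parcel cooler than environment)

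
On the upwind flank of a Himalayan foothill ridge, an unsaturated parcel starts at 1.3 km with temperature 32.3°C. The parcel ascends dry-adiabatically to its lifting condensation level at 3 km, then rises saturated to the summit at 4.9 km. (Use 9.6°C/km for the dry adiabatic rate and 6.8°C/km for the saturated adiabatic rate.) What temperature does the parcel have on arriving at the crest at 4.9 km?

3.06°C

From 1300 m to 3000 m (dry): cools by 9.6 × 1.7 = 16.32°C, giving 15.98°C.
From 3000 m to 4900 m (saturated): cools by 6.8 × 1.9 = 12.92°C, giving 3.06°C.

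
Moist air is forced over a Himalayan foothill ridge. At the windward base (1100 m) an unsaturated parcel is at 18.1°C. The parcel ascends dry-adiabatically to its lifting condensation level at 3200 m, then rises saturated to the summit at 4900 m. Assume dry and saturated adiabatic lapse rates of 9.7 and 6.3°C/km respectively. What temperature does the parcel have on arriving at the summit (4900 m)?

-12.98°C

1100 → 3200 m (dry, 9.7°C/km): ΔT = -9.7 × 2.1 = -20.37°C → T = -2.27°C
3200 → 4900 m (saturated, 6.3°C/km): ΔT = -6.3 × 1.7 = -10.71°C → T = -12.98°C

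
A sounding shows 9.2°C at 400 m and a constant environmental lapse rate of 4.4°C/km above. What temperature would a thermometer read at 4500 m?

-8.84°C

From 400 m to 4500 m (environmental): cools by 4.4 × 4.1 = 18.04°C, giving -8.84°C.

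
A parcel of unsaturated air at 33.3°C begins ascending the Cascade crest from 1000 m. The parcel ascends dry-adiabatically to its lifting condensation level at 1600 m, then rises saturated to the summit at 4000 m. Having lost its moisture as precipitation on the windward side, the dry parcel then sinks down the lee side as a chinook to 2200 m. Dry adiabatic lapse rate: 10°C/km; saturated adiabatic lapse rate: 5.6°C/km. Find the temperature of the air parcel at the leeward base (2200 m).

From 1000 m to 1600 m (dry): cools by 10 × 0.6 = 6°C, giving 27.3°C.
From 1600 m to 4000 m (saturated): cools by 5.6 × 2.4 = 13.44°C, giving 13.86°C.
From 4000 m to 2200 m (dry descent): warms by 10 × 1.8 = 18°C, giving 31.86°C.

31.86°C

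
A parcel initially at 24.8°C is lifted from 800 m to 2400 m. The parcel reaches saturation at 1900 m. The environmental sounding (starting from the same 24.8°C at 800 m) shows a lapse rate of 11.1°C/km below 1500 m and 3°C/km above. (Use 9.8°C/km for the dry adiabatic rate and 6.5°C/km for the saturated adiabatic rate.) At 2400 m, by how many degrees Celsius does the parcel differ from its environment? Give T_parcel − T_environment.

-3.56°C (parcel cooler than environment)

Parcel:
  800 → 1900 m (dry, 9.8°C/km): ΔT = -9.8 × 1.1 = -10.78°C → T = 14.02°C
  1900 → 2400 m (saturated, 6.5°C/km): ΔT = -6.5 × 0.5 = -3.25°C → T = 10.77°C
Environment:
  800 → 1500 m (environment, lower layer, 11.1°C/km): ΔT = -11.1 × 0.7 = -7.77°C → T = 17.03°C
  1500 → 2400 m (environment, upper layer, 3°C/km): ΔT = -3 × 0.9 = -2.7°C → T = 14.33°C
T_parcel − T_env = 10.77 − 14.33 = -3.56°C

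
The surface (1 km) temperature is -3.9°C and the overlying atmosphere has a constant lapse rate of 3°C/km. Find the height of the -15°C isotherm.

Height above start = (-3.9 − (-15)) / 3 = 3.7 km
Altitude = 1000 m + 3700 m = 4700 m

4.7 km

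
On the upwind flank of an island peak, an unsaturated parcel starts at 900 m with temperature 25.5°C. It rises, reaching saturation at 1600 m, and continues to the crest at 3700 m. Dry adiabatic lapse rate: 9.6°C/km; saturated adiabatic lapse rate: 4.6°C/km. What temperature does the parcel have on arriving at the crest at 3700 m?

9.12°C

Dry to 1600 m: -9.6 × 0.7 km = -6.72°C, so T = 18.78°C.
Saturated to 3700 m: -4.6 × 2.1 km = -9.66°C, so T = 9.12°C.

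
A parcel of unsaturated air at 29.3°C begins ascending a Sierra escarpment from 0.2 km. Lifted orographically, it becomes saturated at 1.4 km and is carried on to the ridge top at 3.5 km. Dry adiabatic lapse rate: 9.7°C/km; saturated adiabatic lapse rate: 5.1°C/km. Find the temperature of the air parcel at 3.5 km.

From 200 m to 1400 m (dry): cools by 9.7 × 1.2 = 11.64°C, giving 17.66°C.
From 1400 m to 3500 m (saturated): cools by 5.1 × 2.1 = 10.71°C, giving 6.95°C.

6.95°C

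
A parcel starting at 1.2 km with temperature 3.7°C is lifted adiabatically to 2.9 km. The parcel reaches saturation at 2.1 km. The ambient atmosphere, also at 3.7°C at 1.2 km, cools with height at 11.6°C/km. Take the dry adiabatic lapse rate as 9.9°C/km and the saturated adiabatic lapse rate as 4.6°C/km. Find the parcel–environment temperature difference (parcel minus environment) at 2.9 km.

+7.13°C (parcel warmer than environment)

Parcel:
  Dry to 2100 m: -9.9 × 0.9 km = -8.91°C, so T = -5.21°C.
  Saturated to 2900 m: -4.6 × 0.8 km = -3.68°C, so T = -8.89°C.
Environment:
  Environment to 2900 m: -11.6 × 1.7 km = -19.72°C, so T = -16.02°C.
T_parcel − T_env = -8.89 − (-16.02) = +7.13°C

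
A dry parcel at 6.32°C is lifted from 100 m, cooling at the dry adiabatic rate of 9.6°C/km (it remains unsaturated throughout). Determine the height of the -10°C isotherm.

Height above start = (6.32 − (-10)) / 9.6 = 1.7 km
Altitude = 100 m + 1700 m = 1800 m

1800 m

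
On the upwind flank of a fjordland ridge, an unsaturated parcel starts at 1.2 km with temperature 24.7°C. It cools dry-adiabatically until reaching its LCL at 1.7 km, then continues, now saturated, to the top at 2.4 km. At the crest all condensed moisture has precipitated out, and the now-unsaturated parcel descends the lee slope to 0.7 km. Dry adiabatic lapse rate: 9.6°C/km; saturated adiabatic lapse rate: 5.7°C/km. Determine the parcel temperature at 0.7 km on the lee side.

32.23°C

1200–1700 m, dry: Δz = 0.5 km ⇒ ΔT = -4.8°C; T = 19.9°C
1700–2400 m, saturated: Δz = 0.7 km ⇒ ΔT = -3.99°C; T = 15.91°C
2400–700 m, dry descent: Δz = 1.7 km ⇒ ΔT = +16.32°C; T = 32.23°C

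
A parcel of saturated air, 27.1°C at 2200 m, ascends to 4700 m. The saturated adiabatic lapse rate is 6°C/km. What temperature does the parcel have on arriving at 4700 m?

12.1°C

Saturated adiabatic to 4700 m: -6 × 2.5 km = -15°C, so T = 12.1°C.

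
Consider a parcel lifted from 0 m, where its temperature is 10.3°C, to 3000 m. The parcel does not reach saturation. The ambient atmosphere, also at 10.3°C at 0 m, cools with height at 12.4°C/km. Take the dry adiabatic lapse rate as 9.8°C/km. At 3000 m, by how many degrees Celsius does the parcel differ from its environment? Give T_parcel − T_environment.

+7.8°C (parcel warmer than environment)

Parcel:
  0–3000 m, dry: Δz = 3 km ⇒ ΔT = -29.4°C; T = -19.1°C
Environment:
  0–3000 m, environment: Δz = 3 km ⇒ ΔT = -37.2°C; T = -26.9°C
T_parcel − T_env = -19.1 − (-26.9) = +7.8°C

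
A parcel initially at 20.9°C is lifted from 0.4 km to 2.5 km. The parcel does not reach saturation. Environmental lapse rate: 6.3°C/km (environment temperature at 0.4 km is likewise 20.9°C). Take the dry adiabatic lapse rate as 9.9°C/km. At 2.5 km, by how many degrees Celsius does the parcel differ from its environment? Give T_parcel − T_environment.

-7.56°C (parcel cooler than environment)

Parcel:
  400 → 2500 m (dry, 9.9°C/km): ΔT = -9.9 × 2.1 = -20.79°C → T = 0.11°C
Environment:
  400 → 2500 m (environment, 6.3°C/km): ΔT = -6.3 × 2.1 = -13.23°C → T = 7.67°C
T_parcel − T_env = 0.11 − 7.67 = -7.56°C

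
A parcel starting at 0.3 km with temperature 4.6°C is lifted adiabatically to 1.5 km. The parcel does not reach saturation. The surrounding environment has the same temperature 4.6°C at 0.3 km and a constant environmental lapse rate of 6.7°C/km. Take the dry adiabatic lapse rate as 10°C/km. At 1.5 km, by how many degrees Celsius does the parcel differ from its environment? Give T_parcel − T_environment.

Parcel:
  From 300 m to 1500 m (dry): cools by 10 × 1.2 = 12°C, giving -7.4°C.
Environment:
  From 300 m to 1500 m (environment): cools by 6.7 × 1.2 = 8.04°C, giving -3.44°C.
T_parcel − T_env = -7.4 − (-3.44) = -3.96°C

-3.96°C (parcel cooler than environment)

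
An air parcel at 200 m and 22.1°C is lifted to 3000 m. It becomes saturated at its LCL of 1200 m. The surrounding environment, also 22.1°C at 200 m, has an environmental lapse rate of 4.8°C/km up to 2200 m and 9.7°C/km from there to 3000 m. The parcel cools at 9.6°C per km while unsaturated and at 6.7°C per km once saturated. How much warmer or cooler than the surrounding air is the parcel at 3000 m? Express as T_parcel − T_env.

-4.3°C (parcel cooler than environment)

Parcel:
  From 200 m to 1200 m (dry): cools by 9.6 × 1 = 9.6°C, giving 12.5°C.
  From 1200 m to 3000 m (saturated): cools by 6.7 × 1.8 = 12.06°C, giving 0.44°C.
Environment:
  From 200 m to 2200 m (environment, lower layer): cools by 4.8 × 2 = 9.6°C, giving 12.5°C.
  From 2200 m to 3000 m (environment, upper layer): cools by 9.7 × 0.8 = 7.76°C, giving 4.74°C.
T_parcel − T_env = 0.44 − 4.74 = -4.3°C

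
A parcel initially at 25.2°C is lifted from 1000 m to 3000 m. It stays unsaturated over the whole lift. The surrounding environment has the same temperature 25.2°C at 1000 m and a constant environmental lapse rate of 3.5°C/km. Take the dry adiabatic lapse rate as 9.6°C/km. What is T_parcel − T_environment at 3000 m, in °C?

Parcel:
  1000 → 3000 m (dry, 9.6°C/km): ΔT = -9.6 × 2 = -19.2°C → T = 6°C
Environment:
  1000 → 3000 m (environment, 3.5°C/km): ΔT = -3.5 × 2 = -7°C → T = 18.2°C
T_parcel − T_env = 6 − 18.2 = -12.2°C

-12.2°C (parcel cooler than environment)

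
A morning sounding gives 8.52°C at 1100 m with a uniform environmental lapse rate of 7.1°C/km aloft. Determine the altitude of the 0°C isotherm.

2300 m

Height above start = (8.52 − 0) / 7.1 = 1.2 km
Altitude = 1100 m + 1200 m = 2300 m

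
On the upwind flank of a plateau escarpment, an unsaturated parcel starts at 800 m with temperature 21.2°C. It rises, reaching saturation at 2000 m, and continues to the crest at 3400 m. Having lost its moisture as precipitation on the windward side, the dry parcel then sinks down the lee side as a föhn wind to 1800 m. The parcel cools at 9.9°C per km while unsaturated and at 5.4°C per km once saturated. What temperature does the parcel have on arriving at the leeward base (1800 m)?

From 800 m to 2000 m (dry): cools by 9.9 × 1.2 = 11.88°C, giving 9.32°C.
From 2000 m to 3400 m (saturated): cools by 5.4 × 1.4 = 7.56°C, giving 1.76°C.
From 3400 m to 1800 m (dry descent): warms by 9.9 × 1.6 = 15.84°C, giving 17.6°C.

17.6°C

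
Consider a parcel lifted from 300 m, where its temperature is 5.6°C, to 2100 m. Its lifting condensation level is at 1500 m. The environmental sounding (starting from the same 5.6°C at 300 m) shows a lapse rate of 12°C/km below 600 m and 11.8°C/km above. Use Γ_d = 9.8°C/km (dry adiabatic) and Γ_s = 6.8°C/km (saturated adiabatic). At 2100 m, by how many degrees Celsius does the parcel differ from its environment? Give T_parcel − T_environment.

Parcel:
  300 → 1500 m (dry, 9.8°C/km): ΔT = -9.8 × 1.2 = -11.76°C → T = -6.16°C
  1500 → 2100 m (saturated, 6.8°C/km): ΔT = -6.8 × 0.6 = -4.08°C → T = -10.24°C
Environment:
  300 → 600 m (environment, lower layer, 12°C/km): ΔT = -12 × 0.3 = -3.6°C → T = 2°C
  600 → 2100 m (environment, upper layer, 11.8°C/km): ΔT = -11.8 × 1.5 = -17.7°C → T = -15.7°C
T_parcel − T_env = -10.24 − (-15.7) = +5.46°C

+5.46°C (parcel warmer than environment)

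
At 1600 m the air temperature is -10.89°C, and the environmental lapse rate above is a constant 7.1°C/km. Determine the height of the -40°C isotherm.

Height above start = (-10.89 − (-40)) / 7.1 = 4.1 km
Altitude = 1600 m + 4100 m = 5700 m

5700 m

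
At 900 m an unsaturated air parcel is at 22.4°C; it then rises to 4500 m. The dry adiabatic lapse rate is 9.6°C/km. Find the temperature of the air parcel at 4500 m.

900–4500 m, dry adiabatic: Δz = 3.6 km ⇒ ΔT = -34.56°C; T = -12.16°C

-12.16°C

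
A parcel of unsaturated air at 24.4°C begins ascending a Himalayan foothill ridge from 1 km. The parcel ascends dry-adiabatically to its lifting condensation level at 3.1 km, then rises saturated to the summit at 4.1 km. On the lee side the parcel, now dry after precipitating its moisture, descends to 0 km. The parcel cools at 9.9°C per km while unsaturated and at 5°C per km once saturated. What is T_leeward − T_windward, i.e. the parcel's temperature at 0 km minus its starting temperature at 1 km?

1000–3100 m, dry: Δz = 2.1 km ⇒ ΔT = -20.79°C; T = 3.61°C
3100–4100 m, saturated: Δz = 1 km ⇒ ΔT = -5°C; T = -1.39°C
4100–0 m, dry descent: Δz = 4.1 km ⇒ ΔT = +40.59°C; T = 39.2°C
Net change vs windward start: 39.2 − 24.4 = +14.8°C

+14.8°C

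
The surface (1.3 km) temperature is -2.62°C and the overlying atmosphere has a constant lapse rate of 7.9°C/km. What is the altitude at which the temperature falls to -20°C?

3.5 km

Height above start = (-2.62 − (-20)) / 7.9 = 2.2 km
Altitude = 1300 m + 2200 m = 3500 m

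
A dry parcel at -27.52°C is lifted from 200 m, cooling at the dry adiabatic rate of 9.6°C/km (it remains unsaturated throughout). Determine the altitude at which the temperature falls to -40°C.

Height above start = (-27.52 − (-40)) / 9.6 = 1.3 km
Altitude = 200 m + 1300 m = 1500 m

1500 m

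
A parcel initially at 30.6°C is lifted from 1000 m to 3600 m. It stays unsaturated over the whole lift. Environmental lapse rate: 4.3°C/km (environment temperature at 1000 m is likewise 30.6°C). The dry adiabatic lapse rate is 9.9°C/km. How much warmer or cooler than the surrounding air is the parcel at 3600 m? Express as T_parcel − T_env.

-14.56°C (parcel cooler than environment)

Parcel:
  Dry to 3600 m: -9.9 × 2.6 km = -25.74°C, so T = 4.86°C.
Environment:
  Environment to 3600 m: -4.3 × 2.6 km = -11.18°C, so T = 19.42°C.
T_parcel − T_env = 4.86 − 19.42 = -14.56°C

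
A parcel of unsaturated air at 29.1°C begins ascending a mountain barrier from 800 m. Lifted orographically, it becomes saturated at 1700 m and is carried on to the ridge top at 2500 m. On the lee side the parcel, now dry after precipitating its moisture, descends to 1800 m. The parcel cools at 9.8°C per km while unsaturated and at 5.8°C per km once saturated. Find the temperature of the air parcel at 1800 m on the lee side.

Dry to 1700 m: -9.8 × 0.9 km = -8.82°C, so T = 20.28°C.
Saturated to 2500 m: -5.8 × 0.8 km = -4.64°C, so T = 15.64°C.
Dry descent to 1800 m: +9.8 × 0.7 km = +6.86°C, so T = 22.5°C.

22.5°C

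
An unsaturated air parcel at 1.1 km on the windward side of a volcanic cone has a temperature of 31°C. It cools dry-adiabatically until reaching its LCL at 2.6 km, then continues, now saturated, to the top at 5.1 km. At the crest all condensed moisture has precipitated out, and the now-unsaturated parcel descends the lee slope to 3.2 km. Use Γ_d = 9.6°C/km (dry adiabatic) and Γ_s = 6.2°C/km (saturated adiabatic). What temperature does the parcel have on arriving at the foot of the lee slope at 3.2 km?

From 1100 m to 2600 m (dry): cools by 9.6 × 1.5 = 14.4°C, giving 16.6°C.
From 2600 m to 5100 m (saturated): cools by 6.2 × 2.5 = 15.5°C, giving 1.1°C.
From 5100 m to 3200 m (dry descent): warms by 9.6 × 1.9 = 18.24°C, giving 19.34°C.

19.34°C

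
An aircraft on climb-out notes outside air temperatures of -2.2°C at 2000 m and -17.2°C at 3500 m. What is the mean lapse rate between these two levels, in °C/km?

10°C/km

Γ = −ΔT/Δz = (-2.2 − (-17.2)) / (3500 − 2000) m
  = 15°C / 1.5 km = 10°C/km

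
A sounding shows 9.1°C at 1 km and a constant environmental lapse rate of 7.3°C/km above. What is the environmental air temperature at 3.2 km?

From 1000 m to 3200 m (environmental): cools by 7.3 × 2.2 = 16.06°C, giving -6.96°C.

-6.96°C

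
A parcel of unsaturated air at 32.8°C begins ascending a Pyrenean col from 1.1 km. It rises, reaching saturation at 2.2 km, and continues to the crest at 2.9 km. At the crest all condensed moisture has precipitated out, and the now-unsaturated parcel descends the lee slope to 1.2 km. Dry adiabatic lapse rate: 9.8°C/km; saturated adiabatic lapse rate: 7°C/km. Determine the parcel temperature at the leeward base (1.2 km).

33.78°C

1100–2200 m, dry: Δz = 1.1 km ⇒ ΔT = -10.78°C; T = 22.02°C
2200–2900 m, saturated: Δz = 0.7 km ⇒ ΔT = -4.9°C; T = 17.12°C
2900–1200 m, dry descent: Δz = 1.7 km ⇒ ΔT = +16.66°C; T = 33.78°C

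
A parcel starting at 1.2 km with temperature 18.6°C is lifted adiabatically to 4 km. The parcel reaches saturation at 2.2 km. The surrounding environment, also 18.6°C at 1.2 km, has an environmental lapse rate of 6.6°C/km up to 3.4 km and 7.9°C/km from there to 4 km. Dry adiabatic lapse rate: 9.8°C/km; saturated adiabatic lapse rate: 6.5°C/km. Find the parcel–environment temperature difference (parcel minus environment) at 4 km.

Parcel:
  From 1200 m to 2200 m (dry): cools by 9.8 × 1 = 9.8°C, giving 8.8°C.
  From 2200 m to 4000 m (saturated): cools by 6.5 × 1.8 = 11.7°C, giving -2.9°C.
Environment:
  From 1200 m to 3400 m (environment, lower layer): cools by 6.6 × 2.2 = 14.52°C, giving 4.08°C.
  From 3400 m to 4000 m (environment, upper layer): cools by 7.9 × 0.6 = 4.74°C, giving -0.66°C.
T_parcel − T_env = -2.9 − (-0.66) = -2.24°C

-2.24°C (parcel cooler than environment)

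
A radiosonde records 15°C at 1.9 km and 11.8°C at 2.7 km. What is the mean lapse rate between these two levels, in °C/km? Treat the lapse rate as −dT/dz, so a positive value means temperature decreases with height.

Γ = −ΔT/Δz = (15 − 11.8) / (2700 − 1900) m
  = 3.2°C / 0.8 km = 4°C/km

4°C/km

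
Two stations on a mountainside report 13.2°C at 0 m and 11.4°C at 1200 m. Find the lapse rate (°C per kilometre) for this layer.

1.5°C/km

Γ = −ΔT/Δz = (13.2 − 11.4) / (1200 − 0) m
  = 1.8°C / 1.2 km = 1.5°C/km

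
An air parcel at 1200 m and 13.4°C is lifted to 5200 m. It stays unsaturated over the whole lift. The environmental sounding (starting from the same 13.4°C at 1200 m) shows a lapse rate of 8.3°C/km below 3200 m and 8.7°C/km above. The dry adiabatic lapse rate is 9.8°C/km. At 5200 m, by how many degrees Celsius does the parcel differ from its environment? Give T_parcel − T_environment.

-5.2°C (parcel cooler than environment)

Parcel:
  From 1200 m to 5200 m (dry): cools by 9.8 × 4 = 39.2°C, giving -25.8°C.
Environment:
  From 1200 m to 3200 m (environment, lower layer): cools by 8.3 × 2 = 16.6°C, giving -3.2°C.
  From 3200 m to 5200 m (environment, upper layer): cools by 8.7 × 2 = 17.4°C, giving -20.6°C.
T_parcel − T_env = -25.8 − (-20.6) = -5.2°C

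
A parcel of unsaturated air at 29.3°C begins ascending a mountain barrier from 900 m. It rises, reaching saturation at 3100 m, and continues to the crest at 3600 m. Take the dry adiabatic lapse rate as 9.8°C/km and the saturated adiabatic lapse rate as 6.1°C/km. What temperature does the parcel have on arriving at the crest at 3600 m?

From 900 m to 3100 m (dry): cools by 9.8 × 2.2 = 21.56°C, giving 7.74°C.
From 3100 m to 3600 m (saturated): cools by 6.1 × 0.5 = 3.05°C, giving 4.69°C.

4.69°C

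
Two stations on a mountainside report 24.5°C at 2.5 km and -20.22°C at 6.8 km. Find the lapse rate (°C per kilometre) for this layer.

10.4°C/km

Γ = −ΔT/Δz = (24.5 − (-20.22)) / (6800 − 2500) m
  = 44.72°C / 4.3 km = 10.4°C/km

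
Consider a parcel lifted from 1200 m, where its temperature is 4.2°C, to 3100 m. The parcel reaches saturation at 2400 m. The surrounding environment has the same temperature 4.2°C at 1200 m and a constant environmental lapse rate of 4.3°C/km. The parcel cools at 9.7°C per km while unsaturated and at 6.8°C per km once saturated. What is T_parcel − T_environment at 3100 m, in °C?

Parcel:
  From 1200 m to 2400 m (dry): cools by 9.7 × 1.2 = 11.64°C, giving -7.44°C.
  From 2400 m to 3100 m (saturated): cools by 6.8 × 0.7 = 4.76°C, giving -12.2°C.
Environment:
  From 1200 m to 3100 m (environment): cools by 4.3 × 1.9 = 8.17°C, giving -3.97°C.
T_parcel − T_env = -12.2 − (-3.97) = -8.23°C

-8.23°C (parcel cooler than environment)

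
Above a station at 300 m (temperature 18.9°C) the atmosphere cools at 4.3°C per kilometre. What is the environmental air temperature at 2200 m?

10.73°C

Environmental to 2200 m: -4.3 × 1.9 km = -8.17°C, so T = 10.73°C.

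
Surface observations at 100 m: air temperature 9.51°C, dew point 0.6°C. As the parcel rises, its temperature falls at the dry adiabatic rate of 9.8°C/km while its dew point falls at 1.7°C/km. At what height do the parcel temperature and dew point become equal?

T and T_d converge at 9.8 − 1.7 = 8.1°C per km
Height above start = (9.51 − 0.6) / 8.1 = 1.1 km
LCL altitude = 100 m + 1100 m = 1200 m

1200 m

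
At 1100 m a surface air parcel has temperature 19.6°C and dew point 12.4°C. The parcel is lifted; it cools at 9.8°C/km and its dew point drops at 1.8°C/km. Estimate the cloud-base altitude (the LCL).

T and T_d converge at 9.8 − 1.8 = 8°C per km
Height above start = (19.6 − 12.4) / 8 = 0.9 km
LCL altitude = 1100 m + 900 m = 2000 m

2000 m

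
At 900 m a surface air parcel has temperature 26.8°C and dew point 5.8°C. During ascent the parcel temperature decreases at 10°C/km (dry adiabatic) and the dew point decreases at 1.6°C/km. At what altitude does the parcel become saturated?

T and T_d converge at 10 − 1.6 = 8.4°C per km
Height above start = (26.8 − 5.8) / 8.4 = 2.5 km
LCL altitude = 900 m + 2500 m = 3400 m

3400 m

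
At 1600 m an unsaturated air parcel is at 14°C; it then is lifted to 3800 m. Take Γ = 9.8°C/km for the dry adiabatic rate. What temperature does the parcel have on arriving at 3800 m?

Dry adiabatic to 3800 m: -9.8 × 2.2 km = -21.56°C, so T = -7.56°C.

-7.56°C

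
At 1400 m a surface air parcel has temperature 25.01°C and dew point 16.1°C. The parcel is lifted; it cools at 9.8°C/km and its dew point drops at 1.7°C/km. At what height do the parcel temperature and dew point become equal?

2500 m

T and T_d converge at 9.8 − 1.7 = 8.1°C per km
Height above start = (25.01 − 16.1) / 8.1 = 1.1 km
LCL altitude = 1400 m + 1100 m = 2500 m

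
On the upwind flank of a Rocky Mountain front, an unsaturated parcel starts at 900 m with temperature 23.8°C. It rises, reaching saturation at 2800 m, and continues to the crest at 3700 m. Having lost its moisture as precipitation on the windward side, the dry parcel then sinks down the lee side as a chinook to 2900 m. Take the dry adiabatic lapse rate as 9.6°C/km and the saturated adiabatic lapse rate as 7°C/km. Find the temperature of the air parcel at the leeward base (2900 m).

6.94°C

900–2800 m, dry: Δz = 1.9 km ⇒ ΔT = -18.24°C; T = 5.56°C
2800–3700 m, saturated: Δz = 0.9 km ⇒ ΔT = -6.3°C; T = -0.74°C
3700–2900 m, dry descent: Δz = 0.8 km ⇒ ΔT = +7.68°C; T = 6.94°C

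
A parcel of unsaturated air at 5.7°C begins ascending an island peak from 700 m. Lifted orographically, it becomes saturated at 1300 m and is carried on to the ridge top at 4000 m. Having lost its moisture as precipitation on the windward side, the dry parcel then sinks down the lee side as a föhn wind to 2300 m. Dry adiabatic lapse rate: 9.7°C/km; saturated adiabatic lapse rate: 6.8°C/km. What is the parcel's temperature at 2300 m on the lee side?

700 → 1300 m (dry, 9.7°C/km): ΔT = -9.7 × 0.6 = -5.82°C → T = -0.12°C
1300 → 4000 m (saturated, 6.8°C/km): ΔT = -6.8 × 2.7 = -18.36°C → T = -18.48°C
4000 → 2300 m (dry descent, 9.7°C/km): ΔT = +9.7 × 1.7 = +16.49°C → T = -1.99°C

-1.99°C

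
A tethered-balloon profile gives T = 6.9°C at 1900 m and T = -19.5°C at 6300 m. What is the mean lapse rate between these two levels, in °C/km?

6°C/km

Γ = −ΔT/Δz = (6.9 − (-19.5)) / (6300 − 1900) m
  = 26.4°C / 4.4 km = 6°C/km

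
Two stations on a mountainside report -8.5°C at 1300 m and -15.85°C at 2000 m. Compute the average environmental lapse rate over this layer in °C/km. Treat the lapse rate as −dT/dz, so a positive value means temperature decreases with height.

10.5°C/km

Γ = −ΔT/Δz = (-8.5 − (-15.85)) / (2000 − 1300) m
  = 7.35°C / 0.7 km = 10.5°C/km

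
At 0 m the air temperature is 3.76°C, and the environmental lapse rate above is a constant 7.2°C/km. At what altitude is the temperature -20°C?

3300 m

Height above start = (3.76 − (-20)) / 7.2 = 3.3 km
Altitude = 0 m + 3300 m = 3300 m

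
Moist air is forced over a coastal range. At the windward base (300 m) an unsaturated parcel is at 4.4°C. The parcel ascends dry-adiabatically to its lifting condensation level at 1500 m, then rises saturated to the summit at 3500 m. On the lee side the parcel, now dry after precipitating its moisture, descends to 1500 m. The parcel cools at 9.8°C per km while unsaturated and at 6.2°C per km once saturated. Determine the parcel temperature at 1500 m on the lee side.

-0.16°C

From 300 m to 1500 m (dry): cools by 9.8 × 1.2 = 11.76°C, giving -7.36°C.
From 1500 m to 3500 m (saturated): cools by 6.2 × 2 = 12.4°C, giving -19.76°C.
From 3500 m to 1500 m (dry descent): warms by 9.8 × 2 = 19.6°C, giving -0.16°C.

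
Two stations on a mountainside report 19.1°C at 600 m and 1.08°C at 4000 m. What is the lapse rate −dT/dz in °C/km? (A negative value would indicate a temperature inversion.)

5.3°C/km

Γ = −ΔT/Δz = (19.1 − 1.08) / (4000 − 600) m
  = 18.02°C / 3.4 km = 5.3°C/km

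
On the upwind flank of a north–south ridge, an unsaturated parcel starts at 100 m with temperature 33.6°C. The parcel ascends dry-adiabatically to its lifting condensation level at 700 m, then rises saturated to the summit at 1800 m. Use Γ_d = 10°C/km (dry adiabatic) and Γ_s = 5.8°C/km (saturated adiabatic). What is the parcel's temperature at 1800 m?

From 100 m to 700 m (dry): cools by 10 × 0.6 = 6°C, giving 27.6°C.
From 700 m to 1800 m (saturated): cools by 5.8 × 1.1 = 6.38°C, giving 21.22°C.

21.22°C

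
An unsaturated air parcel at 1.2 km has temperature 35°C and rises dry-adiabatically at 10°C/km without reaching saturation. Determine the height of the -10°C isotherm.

5.7 km

Height above start = (35 − (-10)) / 10 = 4.5 km
Altitude = 1200 m + 4500 m = 5700 m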